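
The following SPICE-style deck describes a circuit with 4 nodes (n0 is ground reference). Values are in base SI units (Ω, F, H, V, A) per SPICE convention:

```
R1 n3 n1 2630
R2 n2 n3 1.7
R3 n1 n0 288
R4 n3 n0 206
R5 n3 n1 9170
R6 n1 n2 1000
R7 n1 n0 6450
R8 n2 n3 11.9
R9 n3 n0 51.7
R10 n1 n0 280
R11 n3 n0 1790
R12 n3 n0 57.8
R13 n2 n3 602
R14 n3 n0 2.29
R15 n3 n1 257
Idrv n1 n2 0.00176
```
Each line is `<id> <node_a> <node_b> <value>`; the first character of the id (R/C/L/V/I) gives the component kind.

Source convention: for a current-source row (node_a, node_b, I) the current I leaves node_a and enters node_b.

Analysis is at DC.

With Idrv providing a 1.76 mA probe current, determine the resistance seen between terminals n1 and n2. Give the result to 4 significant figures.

R_eq = 81.43 Ω

MNA unknowns: 3 node voltages V₁..V_3
R1: Y=0.0003802 on G[3,1]
R2: Y=0.5882 on G[2,3]
R3: Y=0.003472 on G[1,0]
R4: Y=0.004854 on G[3,0]
R5: Y=0.0001091 on G[3,1]
R6: Y=0.001000 on G[1,2]
R7: Y=0.0001550 on G[1,0]
R8: Y=0.08403 on G[2,3]
R9: Y=0.01934 on G[3,0]
R10: Y=0.003571 on G[1,0]
R11: Y=0.0005587 on G[3,0]
R12: Y=0.01730 on G[3,0]
R13: Y=0.001661 on G[2,3]
R14: Y=0.4367 on G[3,0]
R15: Y=0.003891 on G[3,1]
Idrv: z[1]−=0.00176, z[2]+=0.00176
solve → V1=-0.1388, V2=0.004486, V3=0.002088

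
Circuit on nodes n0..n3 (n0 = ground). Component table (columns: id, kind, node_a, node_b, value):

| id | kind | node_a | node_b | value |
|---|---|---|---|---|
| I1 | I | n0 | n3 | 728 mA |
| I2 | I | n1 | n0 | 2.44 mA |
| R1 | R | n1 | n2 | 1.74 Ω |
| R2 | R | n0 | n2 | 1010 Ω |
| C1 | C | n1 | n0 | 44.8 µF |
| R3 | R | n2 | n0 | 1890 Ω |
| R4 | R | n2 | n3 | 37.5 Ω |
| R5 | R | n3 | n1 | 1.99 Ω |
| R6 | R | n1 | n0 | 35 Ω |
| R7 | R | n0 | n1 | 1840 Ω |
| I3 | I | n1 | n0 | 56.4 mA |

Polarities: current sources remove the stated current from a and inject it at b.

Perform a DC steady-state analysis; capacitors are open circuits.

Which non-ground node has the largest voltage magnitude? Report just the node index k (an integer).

Element admittances at DC:
  I1: injects 0.728 A into n3 (from n0)
  I2: injects 0.00244 A into n0 (from n1)
  Y(R1) = 0.5747 S between n1,n2
  Y(R2) = 0.0009901 S between n0,n2
  Y(C1) = 0.000 S between n1,n0
  Y(R3) = 0.0005291 S between n2,n0
  Y(R4) = 0.02667 S between n2,n3
  Y(R5) = 0.5025 S between n3,n1
  Y(R6) = 0.02857 S between n1,n0
  Y(R7) = 0.0005435 S between n0,n1
  I3: injects 0.0564 A into n0 (from n1)
Assemble and solve the 3×3 MNA system:
  V(n1)=21.84  V(n2)=21.85  V(n3)=23.22

3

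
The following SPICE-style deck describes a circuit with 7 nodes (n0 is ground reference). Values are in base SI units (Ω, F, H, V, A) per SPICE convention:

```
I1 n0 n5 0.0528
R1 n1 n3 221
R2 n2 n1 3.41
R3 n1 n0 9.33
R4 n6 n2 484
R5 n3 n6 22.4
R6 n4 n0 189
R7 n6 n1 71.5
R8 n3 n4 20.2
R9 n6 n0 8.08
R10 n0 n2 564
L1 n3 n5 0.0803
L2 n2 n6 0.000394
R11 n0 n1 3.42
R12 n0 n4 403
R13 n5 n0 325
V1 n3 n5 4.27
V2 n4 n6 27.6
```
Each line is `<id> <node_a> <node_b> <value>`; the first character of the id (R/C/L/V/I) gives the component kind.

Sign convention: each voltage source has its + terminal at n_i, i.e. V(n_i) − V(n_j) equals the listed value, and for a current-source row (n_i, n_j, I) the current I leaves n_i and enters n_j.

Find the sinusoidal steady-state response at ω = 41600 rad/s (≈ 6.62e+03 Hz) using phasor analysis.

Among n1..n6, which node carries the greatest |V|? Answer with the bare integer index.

4

MNA unknowns: 6 node voltages V₁..V_6 plus 2 source currents (V1, V2)
I1: z[0]−=0.0528, z[5]+=0.0528
R1: Y=0.004525+0.000j on G[1,3]
R2: Y=0.2933+0.000j on G[2,1]
R3: Y=0.1072+0.000j on G[1,0]
R4: Y=0.002066+0.000j on G[6,2]
R5: Y=0.04464+0.000j on G[3,6]
R6: Y=0.005291+0.000j on G[4,0]
R7: Y=0.01399+0.000j on G[6,1]
R8: Y=0.04950+0.000j on G[3,4]
R9: Y=0.1238+0.000j on G[6,0]
R10: Y=0.001773+0.000j on G[0,2]
L1: Y=0.000-0.0002994j on G[3,5]
L2: Y=0.000-0.06101j on G[2,6]
R11: Y=0.2924+0.000j on G[0,1]
R12: Y=0.002481+0.000j on G[0,4]
R13: Y=0.003077+0.000j on G[5,0]
V1: row V3−V5=4.27, i_V1 at 3,5
V2: row V4−V6=27.6, i_V2 at 4,6
solve → V1=-0.02771+0.1425j, V2=-0.2012+0.3721j, V3=12.83-0.3904j, V4=26.26-0.4288j, V5=8.563-0.3904j, V6=-1.343-0.4288j
aux → i_V1=-0.02645+7.698e-05j, i_V2=-0.8687+0.005232j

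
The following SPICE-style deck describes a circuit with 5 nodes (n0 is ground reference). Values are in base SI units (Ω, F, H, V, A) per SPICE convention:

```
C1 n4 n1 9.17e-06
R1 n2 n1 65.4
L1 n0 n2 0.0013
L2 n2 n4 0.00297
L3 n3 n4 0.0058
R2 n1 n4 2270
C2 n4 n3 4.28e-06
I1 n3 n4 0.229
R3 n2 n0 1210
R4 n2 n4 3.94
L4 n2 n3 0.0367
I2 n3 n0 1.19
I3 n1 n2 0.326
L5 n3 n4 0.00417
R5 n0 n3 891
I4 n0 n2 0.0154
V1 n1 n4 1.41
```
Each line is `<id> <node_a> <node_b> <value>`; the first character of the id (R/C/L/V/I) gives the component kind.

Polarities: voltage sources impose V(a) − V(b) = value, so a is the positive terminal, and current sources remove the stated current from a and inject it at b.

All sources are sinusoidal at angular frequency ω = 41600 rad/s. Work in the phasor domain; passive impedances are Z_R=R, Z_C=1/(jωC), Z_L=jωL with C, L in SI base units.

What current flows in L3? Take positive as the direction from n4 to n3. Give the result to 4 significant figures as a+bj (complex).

-0.03480+0.001411j A

Apply KCL at each of the 4 non-ground nodes and solve the resulting linear system.
Node n1: branches {C1, R1, R2, I3, V1} → V_1 = -10.36-62.52j
Node n2: branches {R1, L1, L2, R3, R4, L4, I3, I4} → V_2 = -6.081-62.56j
Node n3: branches {L3, C2, I1, L4, I2, L5, R5} → V_3 = -11.43-54.12j
Node n4: branches {C1, L2, L3, R2, C2, I1, R4, L5, V1} → V_4 = -11.77-62.52j
Source currents: i(V1)=-0.2612-0.5385j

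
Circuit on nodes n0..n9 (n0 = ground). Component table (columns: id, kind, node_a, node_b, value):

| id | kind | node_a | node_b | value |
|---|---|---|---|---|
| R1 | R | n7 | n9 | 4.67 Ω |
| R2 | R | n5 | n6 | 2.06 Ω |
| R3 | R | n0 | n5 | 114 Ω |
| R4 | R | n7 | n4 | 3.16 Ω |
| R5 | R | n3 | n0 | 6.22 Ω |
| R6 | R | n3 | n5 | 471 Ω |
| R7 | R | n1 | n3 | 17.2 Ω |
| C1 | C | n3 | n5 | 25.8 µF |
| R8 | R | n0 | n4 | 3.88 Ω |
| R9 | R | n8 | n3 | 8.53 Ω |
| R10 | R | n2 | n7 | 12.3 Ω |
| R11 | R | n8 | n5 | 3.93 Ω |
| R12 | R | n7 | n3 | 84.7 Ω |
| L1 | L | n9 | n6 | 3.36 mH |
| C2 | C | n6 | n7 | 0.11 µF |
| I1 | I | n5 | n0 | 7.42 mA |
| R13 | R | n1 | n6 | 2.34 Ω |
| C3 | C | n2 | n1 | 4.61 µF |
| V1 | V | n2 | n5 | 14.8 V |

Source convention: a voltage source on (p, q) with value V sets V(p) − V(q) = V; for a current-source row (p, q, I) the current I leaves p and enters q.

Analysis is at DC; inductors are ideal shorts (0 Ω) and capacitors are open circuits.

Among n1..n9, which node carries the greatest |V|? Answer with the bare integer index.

MNA unknowns: 9 node voltages V₁..V_9 plus 2 source currents (L1, V1)
R1: Y=0.2141 on G[7,9]
R2: Y=0.4854 on G[5,6]
R3: Y=0.008772 on G[0,5]
R4: Y=0.3165 on G[7,4]
R5: Y=0.1608 on G[3,0]
R6: Y=0.002123 on G[3,5]
R7: Y=0.05814 on G[1,3]
C1: Y=0.000 on G[3,5]
R8: Y=0.2577 on G[0,4]
R9: Y=0.1172 on G[8,3]
R10: Y=0.08130 on G[2,7]
R11: Y=0.2545 on G[8,5]
R12: Y=0.01181 on G[7,3]
L1: row V9−V6=0, i_L1 at 9,6
C2: Y=0.000 on G[6,7]
I1: z[5]−=0.00742, z[0]+=0.00742
R13: Y=0.4274 on G[1,6]
C3: Y=0.000 on G[2,1]
V1: row V2−V5=14.8, i_V1 at 2,5
solve → V1=-1.582, V2=11.77, V3=-1.041, V4=0.7239, V5=-3.030, V6=-1.655, V7=1.314, V8=-2.403, V9=-1.655
aux → i_L1=0.6357, i_V1=-0.8501

2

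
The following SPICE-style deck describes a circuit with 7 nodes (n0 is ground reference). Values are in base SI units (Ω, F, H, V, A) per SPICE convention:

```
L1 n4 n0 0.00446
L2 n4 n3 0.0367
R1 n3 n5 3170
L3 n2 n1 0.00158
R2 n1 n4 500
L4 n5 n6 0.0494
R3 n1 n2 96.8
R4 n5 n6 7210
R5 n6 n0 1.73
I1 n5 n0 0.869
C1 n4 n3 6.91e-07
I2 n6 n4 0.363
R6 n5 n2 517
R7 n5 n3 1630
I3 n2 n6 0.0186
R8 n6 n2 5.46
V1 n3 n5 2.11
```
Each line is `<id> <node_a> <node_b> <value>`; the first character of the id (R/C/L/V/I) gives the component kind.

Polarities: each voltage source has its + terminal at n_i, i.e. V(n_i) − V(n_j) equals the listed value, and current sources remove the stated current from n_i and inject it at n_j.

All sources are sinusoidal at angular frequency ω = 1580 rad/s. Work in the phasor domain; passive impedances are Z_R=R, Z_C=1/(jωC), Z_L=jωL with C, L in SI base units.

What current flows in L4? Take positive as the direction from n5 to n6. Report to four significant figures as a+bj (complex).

-0.3875+0.03464j A

MNA unknowns: 6 node voltages V₁..V_6 plus 1 source current (V1)
L1: Y=0.000-0.1419j on G[4,0]
L2: Y=0.000-0.01725j on G[4,3]
R1: Y=0.0003155+0.000j on G[3,5]
L3: Y=0.000-0.4006j on G[2,1]
R2: Y=0.002000+0.000j on G[1,4]
L4: Y=0.000-0.01281j on G[5,6]
R3: Y=0.01033+0.000j on G[1,2]
R4: Y=0.0001387+0.000j on G[5,6]
R5: Y=0.5780+0.000j on G[6,0]
I1: z[5]−=0.869, z[0]+=0.869
C1: Y=0.000+0.001092j on G[4,3]
I2: z[6]−=0.363, z[4]+=0.363
R6: Y=0.001934+0.000j on G[5,2]
R7: Y=0.0006135+0.000j on G[5,3]
I3: z[2]−=0.0186, z[6]+=0.0186
R8: Y=0.1832+0.000j on G[6,2]
V1: row V3−V5=2.11, i_V1 at 3,5
solve → V1=-1.417-0.3639j, V2=-1.419-0.3699j, V3=-1.897-30.29j, V4=-0.1996-0.8145j, V5=-4.007-30.29j, V6=-1.303-0.04901j
aux → i_V1=0.4742-0.02743j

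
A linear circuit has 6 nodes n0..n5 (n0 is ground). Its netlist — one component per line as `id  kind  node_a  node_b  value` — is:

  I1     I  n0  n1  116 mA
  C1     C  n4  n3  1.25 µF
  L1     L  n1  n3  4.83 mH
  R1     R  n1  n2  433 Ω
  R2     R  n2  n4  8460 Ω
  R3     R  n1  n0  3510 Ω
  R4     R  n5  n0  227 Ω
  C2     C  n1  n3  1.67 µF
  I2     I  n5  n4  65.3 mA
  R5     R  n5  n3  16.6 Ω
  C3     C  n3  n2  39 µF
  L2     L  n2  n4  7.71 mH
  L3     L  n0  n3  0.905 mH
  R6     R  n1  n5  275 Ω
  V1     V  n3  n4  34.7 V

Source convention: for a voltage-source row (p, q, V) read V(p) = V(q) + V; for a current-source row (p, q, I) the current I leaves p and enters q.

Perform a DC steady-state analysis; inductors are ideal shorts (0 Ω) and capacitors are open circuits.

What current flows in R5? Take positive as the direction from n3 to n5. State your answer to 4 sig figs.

0.05761 A

MNA unknowns: 5 node voltages V₁..V_5 plus 4 source currents (L1, L2, L3, V1)
I1: z[0]−=0.116, z[1]+=0.116
C1: Y=0.000 on G[4,3]
L1: row V1−V3=0, i_L1 at 1,3
R1: Y=0.002309 on G[1,2]
R2: Y=0.0001182 on G[2,4]
R3: Y=0.0002849 on G[1,0]
R4: Y=0.004405 on G[5,0]
C2: Y=0.000 on G[1,3]
I2: z[5]−=0.0653, z[4]+=0.0653
R5: Y=0.06024 on G[5,3]
C3: Y=0.000 on G[3,2]
L2: row V2−V4=0, i_L2 at 2,4
L3: row V0−V3=0, i_L3 at 0,3
R6: Y=0.003636 on G[1,5]
V1: row V3−V4=34.7, i_V1 at 3,4
solve → V1=0.000, V2=-34.70, V3=0.000, V4=-34.70, V5=-0.9563
aux → i_L1=0.03238, i_L2=0.08014, i_L3=-0.1202, i_V1=-0.1454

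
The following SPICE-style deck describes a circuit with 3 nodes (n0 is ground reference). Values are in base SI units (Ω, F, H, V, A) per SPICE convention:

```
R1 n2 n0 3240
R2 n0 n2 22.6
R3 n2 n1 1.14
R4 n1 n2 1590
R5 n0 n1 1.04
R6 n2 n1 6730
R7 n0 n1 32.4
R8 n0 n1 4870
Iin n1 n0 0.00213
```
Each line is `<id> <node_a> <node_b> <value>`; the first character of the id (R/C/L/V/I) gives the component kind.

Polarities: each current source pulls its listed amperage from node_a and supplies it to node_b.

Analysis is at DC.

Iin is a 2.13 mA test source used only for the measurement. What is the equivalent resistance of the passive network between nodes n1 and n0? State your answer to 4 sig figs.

R_eq = 0.9662 Ω

Apply KCL at each of the 2 non-ground nodes and solve the resulting linear system.
Node n1: branches {R3, R4, R5, R6, R7, R8, Iin} → V_1 = -0.002058
Node n2: branches {R1, R2, R3, R4, R6} → V_2 = -0.001959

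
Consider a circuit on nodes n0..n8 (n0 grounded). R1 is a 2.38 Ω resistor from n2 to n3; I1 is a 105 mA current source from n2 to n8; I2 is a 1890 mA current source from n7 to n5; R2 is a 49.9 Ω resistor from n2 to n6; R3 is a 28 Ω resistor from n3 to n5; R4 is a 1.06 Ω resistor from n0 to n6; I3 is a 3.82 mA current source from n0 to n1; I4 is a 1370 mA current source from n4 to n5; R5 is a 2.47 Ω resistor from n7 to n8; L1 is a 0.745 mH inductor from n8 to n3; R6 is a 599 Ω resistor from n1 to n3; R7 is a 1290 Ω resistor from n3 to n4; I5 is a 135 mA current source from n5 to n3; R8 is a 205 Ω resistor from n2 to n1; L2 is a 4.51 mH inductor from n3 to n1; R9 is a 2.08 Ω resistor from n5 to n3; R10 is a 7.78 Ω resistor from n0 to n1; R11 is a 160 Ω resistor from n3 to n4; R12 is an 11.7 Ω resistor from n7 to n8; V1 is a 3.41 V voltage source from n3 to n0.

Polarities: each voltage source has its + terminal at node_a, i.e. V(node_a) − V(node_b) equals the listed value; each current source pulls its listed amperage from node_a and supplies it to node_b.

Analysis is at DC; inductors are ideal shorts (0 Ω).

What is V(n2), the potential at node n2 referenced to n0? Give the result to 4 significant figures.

3.023 V

Apply KCL at each of the 8 non-ground nodes and solve the resulting linear system.
Node n1: branches {I3, R6, R8, L2, R10} → V_1 = 3.410
Node n2: branches {R1, I1, R2, R8} → V_2 = 3.023
Node n3: branches {R1, R3, L1, R6, R7, I5, L2, R9, R11, V1} → V_3 = 3.410
Node n4: branches {I4, R7, R11} → V_4 = -191.6
Node n5: branches {I2, R3, I4, I5, R9} → V_5 = 9.461
Node n6: branches {R2, R4} → V_6 = 0.06289
Node n7: branches {I2, R5, R12} → V_7 = -0.4446
Node n8: branches {I1, R5, L1, R12} → V_8 = 3.410
Source currents: i(L1)=-1.785, i(L2)=0.4364, i(V1)=-0.4938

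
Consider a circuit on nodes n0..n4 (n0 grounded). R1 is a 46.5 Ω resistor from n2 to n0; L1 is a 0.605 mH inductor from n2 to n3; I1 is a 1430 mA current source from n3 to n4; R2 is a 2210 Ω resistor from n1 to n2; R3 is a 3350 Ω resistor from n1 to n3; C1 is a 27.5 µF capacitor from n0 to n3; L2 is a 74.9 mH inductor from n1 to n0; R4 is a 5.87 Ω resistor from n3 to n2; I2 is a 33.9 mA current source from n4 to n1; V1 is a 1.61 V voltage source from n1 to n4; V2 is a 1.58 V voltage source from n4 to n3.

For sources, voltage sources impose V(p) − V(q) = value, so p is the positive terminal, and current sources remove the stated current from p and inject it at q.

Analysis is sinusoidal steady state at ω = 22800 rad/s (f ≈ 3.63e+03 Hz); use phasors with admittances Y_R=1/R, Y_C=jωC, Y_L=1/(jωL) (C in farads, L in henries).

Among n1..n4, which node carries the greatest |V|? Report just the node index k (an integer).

Apply KCL at each of the 4 non-ground nodes and solve the resulting linear system.
Node n1: branches {R2, R3, L2, I2, V1} → V_1 = 3.193+0.0003155j
Node n2: branches {R1, L1, R2, R4} → V_2 = 0.009191+0.002655j
Node n3: branches {L1, I1, R3, C1, R4, V2} → V_3 = 0.002891+0.0003155j
Node n4: branches {I1, I2, V1, V2} → V_4 = 1.583+0.0003155j
Source currents: i(V1)=0.03151+0.001871j, i(V2)=1.428+0.001871j

1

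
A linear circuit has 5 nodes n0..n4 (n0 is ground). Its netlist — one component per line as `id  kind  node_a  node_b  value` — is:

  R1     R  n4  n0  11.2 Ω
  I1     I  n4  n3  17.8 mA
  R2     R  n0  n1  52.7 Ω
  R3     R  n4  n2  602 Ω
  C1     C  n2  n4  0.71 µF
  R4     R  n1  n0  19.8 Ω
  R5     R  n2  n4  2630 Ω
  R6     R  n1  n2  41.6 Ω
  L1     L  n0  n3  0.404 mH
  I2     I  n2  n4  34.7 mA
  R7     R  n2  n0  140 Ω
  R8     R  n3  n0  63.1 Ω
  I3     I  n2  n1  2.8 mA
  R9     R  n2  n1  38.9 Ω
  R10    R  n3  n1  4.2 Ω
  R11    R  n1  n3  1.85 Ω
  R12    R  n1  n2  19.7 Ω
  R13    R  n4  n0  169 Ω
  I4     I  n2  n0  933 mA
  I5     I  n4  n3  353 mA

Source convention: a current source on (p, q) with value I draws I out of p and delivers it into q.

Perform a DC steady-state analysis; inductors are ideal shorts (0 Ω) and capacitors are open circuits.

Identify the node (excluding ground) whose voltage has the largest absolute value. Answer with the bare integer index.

Apply KCL at each of the 4 non-ground nodes and solve the resulting linear system.
Node n1: branches {R2, R4, R6, I3, R9, R10, R11, R12} → V_1 = -1.043
Node n2: branches {R3, C1, R5, R6, I2, R7, I3, R9, R12, I4} → V_2 = -9.871
Node n3: branches {I1, L1, R8, R10, R11, I5} → V_3 = 0.000
Node n4: branches {R1, I1, R3, C1, R5, I2, R13, I5} → V_4 = -3.663
Source currents: i(L1)=0.4413

2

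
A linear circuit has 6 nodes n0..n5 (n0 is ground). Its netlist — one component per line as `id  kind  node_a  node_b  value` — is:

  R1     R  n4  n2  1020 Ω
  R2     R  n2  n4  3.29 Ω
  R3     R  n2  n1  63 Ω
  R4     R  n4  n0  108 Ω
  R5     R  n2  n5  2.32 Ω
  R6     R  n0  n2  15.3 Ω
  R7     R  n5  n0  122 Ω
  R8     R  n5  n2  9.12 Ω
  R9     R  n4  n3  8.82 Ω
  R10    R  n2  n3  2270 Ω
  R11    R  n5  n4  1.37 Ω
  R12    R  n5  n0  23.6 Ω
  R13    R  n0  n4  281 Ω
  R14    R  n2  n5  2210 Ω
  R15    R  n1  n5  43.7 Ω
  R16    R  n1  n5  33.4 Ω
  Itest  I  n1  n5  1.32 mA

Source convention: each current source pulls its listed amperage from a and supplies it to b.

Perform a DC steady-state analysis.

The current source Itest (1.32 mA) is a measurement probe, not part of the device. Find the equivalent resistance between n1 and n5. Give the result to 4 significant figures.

R_eq = 14.62 Ω

Apply KCL at each of the 5 non-ground nodes and solve the resulting linear system.
Node n1: branches {R3, R15, R16, Itest} → V_1 = -0.01910
Node n2: branches {R1, R2, R3, R5, R6, R8, R10, R14} → V_2 = -0.0001768
Node n3: branches {R9, R10} → V_3 = 9.046e-05
Node n4: branches {R1, R2, R4, R9, R11, R13} → V_4 = 9.150e-05
Node n5: branches {R5, R7, R8, R11, R12, R14, R15, R16, Itest} → V_5 = 0.0002054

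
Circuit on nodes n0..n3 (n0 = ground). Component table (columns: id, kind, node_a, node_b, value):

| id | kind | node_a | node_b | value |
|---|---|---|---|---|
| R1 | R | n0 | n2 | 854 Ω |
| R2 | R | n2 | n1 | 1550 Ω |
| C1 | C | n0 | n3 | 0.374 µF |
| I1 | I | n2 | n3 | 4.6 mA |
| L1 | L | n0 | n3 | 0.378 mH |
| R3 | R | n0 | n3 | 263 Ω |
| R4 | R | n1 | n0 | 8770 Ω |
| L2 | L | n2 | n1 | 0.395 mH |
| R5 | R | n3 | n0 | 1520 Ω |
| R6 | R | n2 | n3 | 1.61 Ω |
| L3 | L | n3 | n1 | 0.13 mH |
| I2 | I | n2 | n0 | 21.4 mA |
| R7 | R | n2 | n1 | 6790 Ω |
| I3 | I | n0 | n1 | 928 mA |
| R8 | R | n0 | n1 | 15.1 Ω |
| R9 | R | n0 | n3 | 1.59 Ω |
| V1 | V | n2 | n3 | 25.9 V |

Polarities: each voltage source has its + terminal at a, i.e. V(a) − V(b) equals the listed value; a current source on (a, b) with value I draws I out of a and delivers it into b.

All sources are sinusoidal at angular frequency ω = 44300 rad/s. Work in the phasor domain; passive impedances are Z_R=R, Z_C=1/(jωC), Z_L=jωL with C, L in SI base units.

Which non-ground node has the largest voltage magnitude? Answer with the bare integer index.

Apply KCL at each of the 3 non-ground nodes and solve the resulting linear system.
Node n1: branches {R2, R4, L2, L3, R7, I3, R8} → V_1 = 7.534+1.776j
Node n2: branches {R1, R2, I1, L2, R6, I2, R7, V1} → V_2 = 26.50-0.1447j
Node n3: branches {C1, I1, L1, R3, R5, R6, L3, R9, V1} → V_3 = 0.6032-0.1447j
Source currents: i(V1)=-16.05+1.086j

2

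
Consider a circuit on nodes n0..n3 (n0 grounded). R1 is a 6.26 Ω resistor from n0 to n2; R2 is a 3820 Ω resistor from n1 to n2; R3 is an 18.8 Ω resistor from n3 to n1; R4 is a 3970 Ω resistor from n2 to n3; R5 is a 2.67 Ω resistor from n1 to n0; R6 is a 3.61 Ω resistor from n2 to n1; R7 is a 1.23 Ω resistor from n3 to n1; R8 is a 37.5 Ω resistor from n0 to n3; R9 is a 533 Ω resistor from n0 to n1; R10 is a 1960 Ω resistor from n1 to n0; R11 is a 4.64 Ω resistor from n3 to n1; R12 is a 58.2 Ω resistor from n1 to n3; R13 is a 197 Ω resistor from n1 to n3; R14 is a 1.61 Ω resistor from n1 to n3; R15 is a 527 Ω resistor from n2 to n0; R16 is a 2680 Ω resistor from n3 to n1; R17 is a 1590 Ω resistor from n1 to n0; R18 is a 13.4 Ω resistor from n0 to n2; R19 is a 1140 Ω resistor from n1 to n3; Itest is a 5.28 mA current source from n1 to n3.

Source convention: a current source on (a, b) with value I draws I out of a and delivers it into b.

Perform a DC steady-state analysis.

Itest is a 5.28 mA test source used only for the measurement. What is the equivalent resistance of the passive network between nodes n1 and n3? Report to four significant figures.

R_eq = 0.5708 Ω

Element admittances at DC:
  Y(R1) = 0.1597 S between n0,n2
  Y(R2) = 0.0002618 S between n1,n2
  Y(R3) = 0.05319 S between n3,n1
  Y(R4) = 0.0002519 S between n2,n3
  Y(R5) = 0.3745 S between n1,n0
  Y(R6) = 0.2770 S between n2,n1
  Y(R7) = 0.8130 S between n3,n1
  Y(R8) = 0.02667 S between n0,n3
  Y(R9) = 0.001876 S between n0,n1
  Y(R10) = 0.0005102 S between n1,n0
  Y(R11) = 0.2155 S between n3,n1
  Y(R12) = 0.01718 S between n1,n3
  Y(R13) = 0.005076 S between n1,n3
  Y(R14) = 0.6211 S between n1,n3
  Y(R15) = 0.001898 S between n2,n0
  Y(R16) = 0.0003731 S between n3,n1
  Y(R17) = 0.0006289 S between n1,n0
  Y(R18) = 0.07463 S between n0,n2
  Y(R19) = 0.0008772 S between n1,n3
  Itest: injects 0.00528 A into n3 (from n1)
Assemble and solve the 3×3 MNA system:
  V(n1)=-0.0001518  V(n2)=-8.050e-05  V(n3)=0.002862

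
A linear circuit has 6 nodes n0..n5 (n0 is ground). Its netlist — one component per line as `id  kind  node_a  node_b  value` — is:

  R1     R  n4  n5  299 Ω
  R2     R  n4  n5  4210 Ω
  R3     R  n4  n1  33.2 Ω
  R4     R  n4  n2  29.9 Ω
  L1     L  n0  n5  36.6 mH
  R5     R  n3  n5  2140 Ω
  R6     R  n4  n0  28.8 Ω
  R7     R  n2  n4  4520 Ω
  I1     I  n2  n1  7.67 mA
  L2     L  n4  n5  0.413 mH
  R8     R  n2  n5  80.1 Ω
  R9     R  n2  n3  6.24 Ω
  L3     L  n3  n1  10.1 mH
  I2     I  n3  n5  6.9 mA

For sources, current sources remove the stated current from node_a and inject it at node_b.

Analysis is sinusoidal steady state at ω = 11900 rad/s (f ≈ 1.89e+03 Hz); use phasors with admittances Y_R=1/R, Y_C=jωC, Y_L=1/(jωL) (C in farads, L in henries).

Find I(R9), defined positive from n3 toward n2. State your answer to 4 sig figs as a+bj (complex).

-0.004755-0.003980j A

MNA unknowns: 5 node voltages V₁..V_5
R1: Y=0.003344+0.000j on G[4,5]
R2: Y=0.0002375+0.000j on G[4,5]
R3: Y=0.03012+0.000j on G[4,1]
R4: Y=0.03344+0.000j on G[4,2]
L1: Y=0.000-0.002296j on G[0,5]
R5: Y=0.0004673+0.000j on G[3,5]
R6: Y=0.03472+0.000j on G[4,0]
R7: Y=0.0002212+0.000j on G[2,4]
I1: z[2]−=0.00767, z[1]+=0.00767
L2: Y=0.000-0.2035j on G[4,5]
R8: Y=0.01248+0.000j on G[2,5]
R9: Y=0.1603+0.000j on G[2,3]
L3: Y=0.000-0.008320j on G[3,1]
I2: z[3]−=0.0069, z[5]+=0.0069
solve → V1=0.1870+0.1344j, V2=-0.2686-0.08153j, V3=-0.2982-0.1064j, V4=-0.001089+0.0003589j, V5=0.005428+0.01646j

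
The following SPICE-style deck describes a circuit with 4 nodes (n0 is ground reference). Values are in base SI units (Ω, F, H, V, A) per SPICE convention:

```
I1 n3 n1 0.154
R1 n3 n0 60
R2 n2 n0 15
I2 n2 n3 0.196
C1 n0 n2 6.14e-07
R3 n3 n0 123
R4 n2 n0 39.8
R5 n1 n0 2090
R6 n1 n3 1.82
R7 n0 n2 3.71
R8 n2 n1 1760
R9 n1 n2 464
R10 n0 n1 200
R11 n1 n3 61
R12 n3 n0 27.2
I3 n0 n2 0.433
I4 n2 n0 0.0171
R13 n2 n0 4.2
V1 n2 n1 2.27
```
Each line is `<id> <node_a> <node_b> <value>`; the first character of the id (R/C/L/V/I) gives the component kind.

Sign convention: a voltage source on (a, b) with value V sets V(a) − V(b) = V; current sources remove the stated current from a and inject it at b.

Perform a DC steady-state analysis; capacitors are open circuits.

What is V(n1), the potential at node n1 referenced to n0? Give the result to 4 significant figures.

MNA unknowns: 3 node voltages V₁..V_3 plus 1 source current (V1)
I1: z[3]−=0.154, z[1]+=0.154
R1: Y=0.01667 on G[3,0]
R2: Y=0.06667 on G[2,0]
I2: z[2]−=0.196, z[3]+=0.196
C1: Y=0.000 on G[0,2]
R3: Y=0.008130 on G[3,0]
R4: Y=0.02513 on G[2,0]
R5: Y=0.0004785 on G[1,0]
R6: Y=0.5495 on G[1,3]
R7: Y=0.2695 on G[0,2]
R8: Y=0.0005682 on G[2,1]
R9: Y=0.002155 on G[1,2]
R10: Y=0.005000 on G[0,1]
R11: Y=0.01639 on G[1,3]
R12: Y=0.03676 on G[3,0]
I3: z[0]−=0.433, z[2]+=0.433
I4: z[2]−=0.0171, z[0]+=0.0171
R13: Y=0.2381 on G[2,0]
V1: row V2−V1=2.27, i_V1 at 2,1
solve → V1=-1.437, V2=0.8332, V3=-1.229
aux → i_V1=-0.2857

-1.437 V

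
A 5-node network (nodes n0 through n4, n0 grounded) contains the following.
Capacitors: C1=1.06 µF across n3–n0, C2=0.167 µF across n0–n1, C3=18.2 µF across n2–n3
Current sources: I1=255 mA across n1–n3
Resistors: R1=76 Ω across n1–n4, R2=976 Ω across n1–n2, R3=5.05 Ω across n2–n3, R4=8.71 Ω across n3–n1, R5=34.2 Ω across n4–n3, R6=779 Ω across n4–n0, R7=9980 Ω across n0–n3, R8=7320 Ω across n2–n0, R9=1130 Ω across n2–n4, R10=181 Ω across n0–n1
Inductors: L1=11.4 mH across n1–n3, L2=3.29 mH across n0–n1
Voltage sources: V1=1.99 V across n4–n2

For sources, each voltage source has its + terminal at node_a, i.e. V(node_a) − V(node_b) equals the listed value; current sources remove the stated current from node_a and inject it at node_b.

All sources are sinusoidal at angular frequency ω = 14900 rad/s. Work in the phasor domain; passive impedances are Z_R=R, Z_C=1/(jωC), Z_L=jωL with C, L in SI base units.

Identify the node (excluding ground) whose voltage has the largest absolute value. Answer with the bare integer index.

4

MNA unknowns: 4 node voltages V₁..V_4 plus 1 source current (V1)
C1: Y=0.000+0.01579j on G[3,0]
I1: z[1]−=0.255, z[3]+=0.255
C2: Y=0.000+0.002488j on G[0,1]
R1: Y=0.01316+0.000j on G[1,4]
R2: Y=0.001025+0.000j on G[1,2]
R3: Y=0.1980+0.000j on G[2,3]
R4: Y=0.1148+0.000j on G[3,1]
R5: Y=0.02924+0.000j on G[4,3]
R6: Y=0.001284+0.000j on G[4,0]
R7: Y=0.0001002+0.000j on G[0,3]
L1: Y=0.000-0.005887j on G[1,3]
L2: Y=0.000-0.02040j on G[0,1]
C3: Y=0.000+0.2712j on G[2,3]
R8: Y=0.0001366+0.000j on G[2,0]
R9: Y=0.0008850+0.000j on G[2,4]
R10: Y=0.005525+0.000j on G[0,1]
V1: row V4−V2=1.99, i_V1 at 4,2
solve → V1=0.07026-3.083j, V2=1.258-2.955j, V3=1.444-3.188j, V4=3.248-2.955j
aux → i_V1=-0.1005-0.004706j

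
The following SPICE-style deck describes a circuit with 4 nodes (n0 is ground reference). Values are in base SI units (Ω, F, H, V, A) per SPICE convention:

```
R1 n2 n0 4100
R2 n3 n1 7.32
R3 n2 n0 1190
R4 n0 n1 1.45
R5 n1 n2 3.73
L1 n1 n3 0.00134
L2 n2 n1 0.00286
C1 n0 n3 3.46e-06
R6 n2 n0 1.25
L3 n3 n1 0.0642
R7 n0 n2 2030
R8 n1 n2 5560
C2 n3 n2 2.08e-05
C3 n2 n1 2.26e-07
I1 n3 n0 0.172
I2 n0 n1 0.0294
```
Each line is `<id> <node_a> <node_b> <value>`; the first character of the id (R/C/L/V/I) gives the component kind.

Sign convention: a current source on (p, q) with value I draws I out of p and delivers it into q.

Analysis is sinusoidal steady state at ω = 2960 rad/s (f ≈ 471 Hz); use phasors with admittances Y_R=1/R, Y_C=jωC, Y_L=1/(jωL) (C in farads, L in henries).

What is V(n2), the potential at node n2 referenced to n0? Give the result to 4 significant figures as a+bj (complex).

-0.01533-0.01219j V

MNA unknowns: 3 node voltages V₁..V_3
R1: Y=0.0002439+0.000j on G[2,0]
R2: Y=0.1366+0.000j on G[3,1]
R3: Y=0.0008403+0.000j on G[2,0]
R4: Y=0.6897+0.000j on G[0,1]
R5: Y=0.2681+0.000j on G[1,2]
L1: Y=0.000-0.2521j on G[1,3]
L2: Y=0.000-0.1181j on G[2,1]
C1: Y=0.000+0.01024j on G[0,3]
R6: Y=0.8000+0.000j on G[2,0]
L3: Y=0.000-0.005262j on G[3,1]
R7: Y=0.0004926+0.000j on G[0,2]
R8: Y=0.0001799+0.000j on G[1,2]
C2: Y=0.000+0.06157j on G[3,2]
C3: Y=0.000+0.0006690j on G[2,1]
I1: z[3]−=0.172, z[0]+=0.172
I2: z[0]−=0.0294, z[1]+=0.0294
solve → V1=-0.1969+0.02425j, V2=-0.01533-0.01219j, V3=-0.6791-0.5342j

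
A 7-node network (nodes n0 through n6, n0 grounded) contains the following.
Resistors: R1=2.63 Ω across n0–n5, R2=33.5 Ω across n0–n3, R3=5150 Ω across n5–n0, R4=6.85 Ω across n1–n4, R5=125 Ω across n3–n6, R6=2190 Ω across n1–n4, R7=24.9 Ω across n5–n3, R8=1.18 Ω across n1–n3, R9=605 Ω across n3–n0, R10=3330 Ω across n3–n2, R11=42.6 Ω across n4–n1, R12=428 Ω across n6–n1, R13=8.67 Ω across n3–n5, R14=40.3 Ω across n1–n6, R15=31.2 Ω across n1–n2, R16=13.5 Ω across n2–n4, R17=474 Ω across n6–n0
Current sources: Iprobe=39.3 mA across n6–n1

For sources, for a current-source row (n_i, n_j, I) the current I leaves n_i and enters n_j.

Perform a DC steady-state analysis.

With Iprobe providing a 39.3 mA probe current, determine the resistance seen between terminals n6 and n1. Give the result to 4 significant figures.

R_eq = 26.95 Ω

Element admittances at DC:
  Y(R1) = 0.3802 S between n0,n5
  Y(R2) = 0.02985 S between n0,n3
  Y(R3) = 0.0001942 S between n5,n0
  Y(R4) = 0.1460 S between n1,n4
  Y(R5) = 0.008000 S between n3,n6
  Y(R6) = 0.0004566 S between n1,n4
  Y(R7) = 0.04016 S between n5,n3
  Y(R8) = 0.8475 S between n1,n3
  Y(R9) = 0.001653 S between n3,n0
  Y(R10) = 0.0003003 S between n3,n2
  Y(R11) = 0.02347 S between n4,n1
  Y(R12) = 0.002336 S between n6,n1
  Y(R13) = 0.1153 S between n3,n5
  Y(R14) = 0.02481 S between n1,n6
  Y(R15) = 0.03205 S between n1,n2
  Y(R16) = 0.07407 S between n2,n4
  Y(R17) = 0.002110 S between n6,n0
  Iprobe: injects 0.0393 A into n1 (from n6)
Assemble and solve the 6×6 MNA system:
  V(n1)=0.02778  V(n2)=0.02773  V(n3)=0.01533  V(n4)=0.02776  V(n5)=0.004449  V(n6)=-1.031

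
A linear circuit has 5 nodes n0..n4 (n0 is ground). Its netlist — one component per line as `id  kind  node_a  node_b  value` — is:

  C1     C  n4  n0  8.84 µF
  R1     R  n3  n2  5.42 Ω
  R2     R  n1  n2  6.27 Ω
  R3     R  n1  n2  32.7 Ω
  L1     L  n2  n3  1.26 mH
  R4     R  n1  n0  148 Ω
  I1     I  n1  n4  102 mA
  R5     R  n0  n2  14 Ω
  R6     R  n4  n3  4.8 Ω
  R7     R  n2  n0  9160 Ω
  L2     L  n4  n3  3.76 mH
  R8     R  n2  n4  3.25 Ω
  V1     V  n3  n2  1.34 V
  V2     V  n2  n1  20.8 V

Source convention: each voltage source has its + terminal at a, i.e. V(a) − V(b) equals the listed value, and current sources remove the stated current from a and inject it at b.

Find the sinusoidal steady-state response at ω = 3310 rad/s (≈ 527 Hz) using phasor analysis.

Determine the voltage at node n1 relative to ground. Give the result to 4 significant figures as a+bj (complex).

-19.38-0.7964j V

Apply KCL at each of the 4 non-ground nodes and solve the resulting linear system.
Node n1: branches {R2, R3, R4, I1, V2} → V_1 = -19.38-0.7964j
Node n2: branches {R1, R2, R3, L1, R5, R7, R8, V1, V2} → V_2 = 1.416-0.7964j
Node n3: branches {R1, L1, R6, L2, V1} → V_3 = 2.756-0.7964j
Node n4: branches {C1, I1, R6, L2, R8} → V_4 = 2.131-1.015j
Source currents: i(V1)=-0.3949+0.3261j, i(V2)=-3.982-0.005381j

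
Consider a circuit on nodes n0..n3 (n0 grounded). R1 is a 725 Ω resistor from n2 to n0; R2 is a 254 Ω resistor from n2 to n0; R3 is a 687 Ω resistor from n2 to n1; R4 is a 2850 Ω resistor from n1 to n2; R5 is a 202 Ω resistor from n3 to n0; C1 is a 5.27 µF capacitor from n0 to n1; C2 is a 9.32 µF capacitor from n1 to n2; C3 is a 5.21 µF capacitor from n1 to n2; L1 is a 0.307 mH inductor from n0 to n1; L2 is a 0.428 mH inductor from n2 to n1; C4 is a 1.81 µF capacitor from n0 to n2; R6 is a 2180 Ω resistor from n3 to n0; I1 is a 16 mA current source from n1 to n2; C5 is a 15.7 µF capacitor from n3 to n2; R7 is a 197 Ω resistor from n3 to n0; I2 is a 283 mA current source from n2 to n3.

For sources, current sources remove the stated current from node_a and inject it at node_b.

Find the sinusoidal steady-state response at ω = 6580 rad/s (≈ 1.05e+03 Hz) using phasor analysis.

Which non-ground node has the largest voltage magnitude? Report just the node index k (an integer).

Apply KCL at each of the 3 non-ground nodes and solve the resulting linear system.
Node n1: branches {R3, R4, C1, C2, C3, L1, L2, I1} → V_1 = -0.06449+0.001708j
Node n2: branches {R1, R2, R3, R4, C2, C3, L2, C4, I1, C5, I2} → V_2 = -0.1785+0.06719j
Node n3: branches {R5, R6, C5, R7, I2} → V_3 = 0.09182-2.663j

3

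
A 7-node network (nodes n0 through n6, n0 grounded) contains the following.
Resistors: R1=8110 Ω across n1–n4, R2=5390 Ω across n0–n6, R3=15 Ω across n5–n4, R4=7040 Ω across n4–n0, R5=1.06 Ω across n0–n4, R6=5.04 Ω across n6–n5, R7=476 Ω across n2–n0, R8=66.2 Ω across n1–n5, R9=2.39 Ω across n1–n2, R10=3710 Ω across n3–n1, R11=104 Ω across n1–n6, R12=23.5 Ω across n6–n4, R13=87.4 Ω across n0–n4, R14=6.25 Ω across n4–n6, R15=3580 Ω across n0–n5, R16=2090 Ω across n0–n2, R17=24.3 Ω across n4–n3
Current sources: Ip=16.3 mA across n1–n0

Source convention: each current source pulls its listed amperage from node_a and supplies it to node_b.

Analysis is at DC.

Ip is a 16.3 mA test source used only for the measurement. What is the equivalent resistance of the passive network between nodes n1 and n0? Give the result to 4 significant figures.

Apply KCL at each of the 6 non-ground nodes and solve the resulting linear system.
Node n1: branches {R1, R8, R9, R10, R11, Ip} → V_1 = -0.6570
Node n2: branches {R7, R9, R16} → V_2 = -0.6530
Node n3: branches {R10, R17} → V_3 = -0.01944
Node n4: branches {R1, R3, R4, R5, R12, R13, R14, R17} → V_4 = -0.01527
Node n5: branches {R3, R6, R8, R15} → V_5 = -0.08389
Node n6: branches {R2, R6, R11, R12, R14} → V_6 = -0.06343

R_eq = 40.31 Ω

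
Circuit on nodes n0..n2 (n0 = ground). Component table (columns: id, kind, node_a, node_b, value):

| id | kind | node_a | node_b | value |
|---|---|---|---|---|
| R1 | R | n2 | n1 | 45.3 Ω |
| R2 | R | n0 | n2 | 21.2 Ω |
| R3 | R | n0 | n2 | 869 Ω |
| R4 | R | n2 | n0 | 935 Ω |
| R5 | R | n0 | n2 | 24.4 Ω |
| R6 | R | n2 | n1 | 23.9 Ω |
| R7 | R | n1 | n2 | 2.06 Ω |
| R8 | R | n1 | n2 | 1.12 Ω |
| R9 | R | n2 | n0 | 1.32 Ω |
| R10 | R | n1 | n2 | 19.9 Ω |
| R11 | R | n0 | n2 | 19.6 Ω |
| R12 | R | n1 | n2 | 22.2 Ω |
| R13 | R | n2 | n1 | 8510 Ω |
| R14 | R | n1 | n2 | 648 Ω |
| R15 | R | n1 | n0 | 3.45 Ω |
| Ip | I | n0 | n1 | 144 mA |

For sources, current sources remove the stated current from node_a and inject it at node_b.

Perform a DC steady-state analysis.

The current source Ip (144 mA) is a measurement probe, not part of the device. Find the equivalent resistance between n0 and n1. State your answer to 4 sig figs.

Element admittances at DC:
  Y(R1) = 0.02208 S between n2,n1
  Y(R2) = 0.04717 S between n0,n2
  Y(R3) = 0.001151 S between n0,n2
  Y(R4) = 0.001070 S between n2,n0
  Y(R5) = 0.04098 S between n0,n2
  Y(R6) = 0.04184 S between n2,n1
  Y(R7) = 0.4854 S between n1,n2
  Y(R8) = 0.8929 S between n1,n2
  Y(R9) = 0.7576 S between n2,n0
  Y(R10) = 0.05025 S between n1,n2
  Y(R11) = 0.05102 S between n0,n2
  Y(R12) = 0.04505 S between n1,n2
  Y(R13) = 0.0001175 S between n2,n1
  Y(R14) = 0.001543 S between n1,n2
  Y(R15) = 0.2899 S between n1,n0
  Ip: injects 0.144 A into n1 (from n0)
Assemble and solve the 2×2 MNA system:
  V(n1)=0.1680  V(n2)=0.1060

R_eq = 1.166 Ω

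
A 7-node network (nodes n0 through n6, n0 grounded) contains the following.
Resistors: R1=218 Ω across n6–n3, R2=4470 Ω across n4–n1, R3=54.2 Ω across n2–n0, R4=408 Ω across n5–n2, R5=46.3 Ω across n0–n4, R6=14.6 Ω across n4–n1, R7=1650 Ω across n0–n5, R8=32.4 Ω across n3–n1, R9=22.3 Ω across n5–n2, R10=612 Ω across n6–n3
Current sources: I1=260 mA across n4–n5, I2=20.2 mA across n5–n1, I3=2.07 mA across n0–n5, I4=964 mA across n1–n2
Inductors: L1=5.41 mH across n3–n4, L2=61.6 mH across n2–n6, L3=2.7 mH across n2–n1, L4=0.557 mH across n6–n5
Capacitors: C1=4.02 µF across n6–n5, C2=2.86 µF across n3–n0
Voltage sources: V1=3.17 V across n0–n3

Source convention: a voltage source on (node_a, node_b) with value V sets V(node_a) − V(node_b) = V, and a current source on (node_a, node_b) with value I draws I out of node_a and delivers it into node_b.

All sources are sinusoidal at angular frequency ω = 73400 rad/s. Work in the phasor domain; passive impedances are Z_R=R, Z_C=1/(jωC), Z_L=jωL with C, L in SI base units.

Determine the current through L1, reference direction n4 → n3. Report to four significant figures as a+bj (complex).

-0.01623+0.04415j A

Element admittances at ω=73400 rad/s:
  Y(R1) = 0.004587+0.000j S between n6,n3
  Y(R2) = 0.0002237+0.000j S between n4,n1
  I1: injects 0.26 A into n5 (from n4)
  Y(L1) = 0.000-0.002518j S between n3,n4
  Y(R3) = 0.01845+0.000j S between n2,n0
  Y(C1) = 0.000+0.2951j S between n6,n5
  I2: injects 0.0202 A into n1 (from n5)
  Y(R4) = 0.002451+0.000j S between n5,n2
  Y(R5) = 0.02160+0.000j S between n0,n4
  Y(R6) = 0.06849+0.000j S between n4,n1
  Y(L2) = 0.000-0.0002212j S between n2,n6
  Y(L3) = 0.000-0.005046j S between n2,n1
  Y(R7) = 0.0006061+0.000j S between n0,n5
  Y(R8) = 0.03086+0.000j S between n3,n1
  Y(R9) = 0.04484+0.000j S between n5,n2
  I3: injects 0.00207 A into n5 (from n0)
  Y(R10) = 0.001634+0.000j S between n6,n3
  Y(C2) = 0.000+0.2099j S between n3,n0
  Y(L4) = 0.000-0.02446j S between n6,n5
  I4: injects 0.964 A into n2 (from n1)
  V1: constraint V(n0)−V(n3) = 3.17
Assemble and solve the 7×7 MNA system:
  V(n1)=-23.66-7.830j  V(n2)=43.08+13.57j  V(n3)=-3.170+0.000j  V(n4)=-20.70-6.446j  V(n5)=41.78+11.73j  V(n6)=41.49+12.76j
  i(V1)=0.3709-0.5473j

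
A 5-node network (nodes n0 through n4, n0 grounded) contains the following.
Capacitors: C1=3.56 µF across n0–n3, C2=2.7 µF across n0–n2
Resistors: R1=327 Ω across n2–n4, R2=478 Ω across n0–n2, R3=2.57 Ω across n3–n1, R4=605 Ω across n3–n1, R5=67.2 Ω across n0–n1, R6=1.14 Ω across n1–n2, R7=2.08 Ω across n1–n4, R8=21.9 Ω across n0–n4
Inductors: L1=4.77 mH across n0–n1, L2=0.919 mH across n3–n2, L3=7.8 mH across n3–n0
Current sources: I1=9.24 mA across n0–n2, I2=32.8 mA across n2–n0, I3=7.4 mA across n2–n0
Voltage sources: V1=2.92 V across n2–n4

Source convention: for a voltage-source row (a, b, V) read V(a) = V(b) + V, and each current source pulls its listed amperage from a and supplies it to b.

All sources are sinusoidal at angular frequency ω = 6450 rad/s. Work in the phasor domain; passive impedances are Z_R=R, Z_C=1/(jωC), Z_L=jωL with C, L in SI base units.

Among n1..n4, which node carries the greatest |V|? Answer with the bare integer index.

2

Apply KCL at each of the 4 non-ground nodes and solve the resulting linear system.
Node n1: branches {R3, R4, L1, R5, R6, R7} → V_1 = 0.9183-0.1674j
Node n2: branches {R1, R2, C2, L2, I1, I2, I3, R6, V1} → V_2 = 1.905-0.08885j
Node n3: branches {C1, R3, R4, L2, L3} → V_3 = 1.102-0.5231j
Node n4: branches {R1, R7, R8, V1} → V_4 = -1.015-0.08885j
Source currents: i(V1)=-0.9845+0.03370j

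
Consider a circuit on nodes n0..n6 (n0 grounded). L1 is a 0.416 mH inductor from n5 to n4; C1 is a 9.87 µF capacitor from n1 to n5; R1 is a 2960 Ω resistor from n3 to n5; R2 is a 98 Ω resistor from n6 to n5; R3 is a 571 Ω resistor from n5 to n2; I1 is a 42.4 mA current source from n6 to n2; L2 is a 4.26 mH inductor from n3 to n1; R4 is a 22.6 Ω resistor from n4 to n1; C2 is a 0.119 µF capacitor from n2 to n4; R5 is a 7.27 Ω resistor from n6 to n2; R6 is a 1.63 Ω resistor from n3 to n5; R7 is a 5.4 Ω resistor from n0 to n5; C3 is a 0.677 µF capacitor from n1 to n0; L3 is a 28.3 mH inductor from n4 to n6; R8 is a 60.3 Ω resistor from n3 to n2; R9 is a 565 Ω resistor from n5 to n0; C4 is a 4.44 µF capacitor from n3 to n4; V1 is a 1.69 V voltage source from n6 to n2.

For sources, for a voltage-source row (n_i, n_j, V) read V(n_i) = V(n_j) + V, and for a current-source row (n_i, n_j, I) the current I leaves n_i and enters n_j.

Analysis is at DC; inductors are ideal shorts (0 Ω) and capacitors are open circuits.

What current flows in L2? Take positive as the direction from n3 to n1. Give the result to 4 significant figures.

-0.001838 A

MNA unknowns: 6 node voltages V₁..V_6 plus 4 source currents (L1, L2, L3, V1)
L1: row V5−V4=0, i_L1 at 5,4
C1: Y=0.000 on G[1,5]
R1: Y=0.0003378 on G[3,5]
R2: Y=0.01020 on G[6,5]
R3: Y=0.001751 on G[5,2]
I1: z[6]−=0.0424, z[2]+=0.0424
L2: row V3−V1=0, i_L2 at 3,1
R4: Y=0.04425 on G[4,1]
C2: Y=0.000 on G[2,4]
R5: Y=0.1376 on G[6,2]
R6: Y=0.6135 on G[3,5]
R7: Y=0.1852 on G[0,5]
C3: Y=0.000 on G[1,0]
L3: row V4−V6=0, i_L3 at 4,6
R8: Y=0.01658 on G[3,2]
R9: Y=0.001770 on G[5,0]
C4: Y=0.000 on G[3,4]
V1: row V6−V2=1.69, i_V1 at 6,2
solve → V1=-0.04154, V2=-1.690, V3=-0.04154, V4=0.000, V5=0.000, V6=0.000
aux → i_L1=-0.02846, i_L2=-0.001838, i_L3=-0.03030, i_V1=-0.3052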